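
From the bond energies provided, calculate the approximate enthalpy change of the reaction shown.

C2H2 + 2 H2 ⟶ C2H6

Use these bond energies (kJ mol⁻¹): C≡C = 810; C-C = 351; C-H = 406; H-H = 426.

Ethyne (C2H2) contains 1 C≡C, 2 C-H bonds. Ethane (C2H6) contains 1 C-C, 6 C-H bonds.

Bonds broken (reactants):
  C≡C: 1 × 810 = 810
  C-H: 2 × 406 = 812
  H-H: 2 × 426 = 852
  Σ(broken) = 2474 kJ
Bonds formed (products):
  C-C: 1 × 351 = 351
  C-H: 6 × 406 = 2436
  Σ(formed) = 2787 kJ
ΔH = Σ(broken) − Σ(formed) = 2474 − 2787 = −313 kJ

ΔH ≈ −313 kJ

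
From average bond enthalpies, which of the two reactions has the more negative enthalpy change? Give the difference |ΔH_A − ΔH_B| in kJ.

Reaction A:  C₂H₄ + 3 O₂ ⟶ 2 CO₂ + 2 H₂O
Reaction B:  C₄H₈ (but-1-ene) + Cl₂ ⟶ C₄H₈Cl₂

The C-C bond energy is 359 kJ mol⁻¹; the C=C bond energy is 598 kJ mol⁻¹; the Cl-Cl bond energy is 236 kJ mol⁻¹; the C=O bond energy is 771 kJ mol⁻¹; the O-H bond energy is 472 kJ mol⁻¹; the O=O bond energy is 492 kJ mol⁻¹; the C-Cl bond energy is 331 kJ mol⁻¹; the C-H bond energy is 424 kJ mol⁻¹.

Reaction A:
  Bonds broken (reactants):
    C-H: 4 × 424 = 1696
    C=C: 1 × 598 = 598
    O=O: 3 × 492 = 1476
    Σ(broken) = 3770 kJ
  Bonds formed (products):
    C=O: 4 × 771 = 3084
    O-H: 4 × 472 = 1888
    Σ(formed) = 4972 kJ
  ΔH_A = 3770 − 4972 = −1202 kJ
Reaction B:
  Bonds broken (reactants):
    C-C: 2 × 359 = 718
    C-H: 8 × 424 = 3392
    C=C: 1 × 598 = 598
    Cl-Cl: 1 × 236 = 236
    Σ(broken) = 4944 kJ
  Bonds formed (products):
    C-C: 3 × 359 = 1077
    C-Cl: 2 × 331 = 662
    C-H: 8 × 424 = 3392
    Σ(formed) = 5131 kJ
  ΔH_B = 4944 − 5131 = −187 kJ
ΔH_A − ΔH_B = −1015 kJ, so reaction A has the more negative ΔH; |ΔH_A − ΔH_B| = 1015 kJ.

Reaction A, by 1015 kJ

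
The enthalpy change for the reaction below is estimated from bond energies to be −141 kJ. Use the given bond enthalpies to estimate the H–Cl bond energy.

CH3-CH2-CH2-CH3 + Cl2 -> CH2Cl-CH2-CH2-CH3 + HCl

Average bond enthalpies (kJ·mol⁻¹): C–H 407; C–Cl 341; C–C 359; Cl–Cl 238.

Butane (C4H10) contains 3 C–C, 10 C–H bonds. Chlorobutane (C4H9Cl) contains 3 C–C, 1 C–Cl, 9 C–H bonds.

D(H–Cl) ≈ 445 kJ/mol

Let D be the H–Cl bond energy.
Σ(broken) = 3×359 + 10×407 + 1×238 = 5385
Σ(formed) = 3×359 + 1×341 + 9×407 + 1×D = 5081 + D
ΔH = Σ(broken) − Σ(formed) = (5385) − (5081 + D) = +304 − D
Setting this equal to −141 kJ gives D = 445 kJ/mol.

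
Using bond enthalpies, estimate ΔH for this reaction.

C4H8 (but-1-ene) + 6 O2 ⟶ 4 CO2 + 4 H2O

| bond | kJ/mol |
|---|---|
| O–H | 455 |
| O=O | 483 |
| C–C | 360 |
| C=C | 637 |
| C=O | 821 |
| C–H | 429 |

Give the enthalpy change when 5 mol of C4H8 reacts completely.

Bonds broken (reactants):
  C–C: 2 × 360 = 720
  C–H: 8 × 429 = 3432
  C=C: 1 × 637 = 637
  O=O: 6 × 483 = 2898
  Σ(broken) = 7687 kJ
Bonds formed (products):
  C=O: 8 × 821 = 6568
  O–H: 8 × 455 = 3640
  Σ(formed) = 10208 kJ
ΔH = Σ(broken) − Σ(formed) = 7687 − 10208 = −2521 kJ
For 5× the reaction as written: 5 × (−2521) = −12605 kJ

ΔH = −12605 kJ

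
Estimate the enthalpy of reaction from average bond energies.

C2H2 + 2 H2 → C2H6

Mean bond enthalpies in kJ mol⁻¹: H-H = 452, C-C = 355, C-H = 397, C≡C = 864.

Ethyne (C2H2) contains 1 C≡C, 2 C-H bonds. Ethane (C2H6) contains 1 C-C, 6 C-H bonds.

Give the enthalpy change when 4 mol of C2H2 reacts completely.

Bonds broken (reactants):
  C≡C: 1 × 864 = 864
  C-H: 2 × 397 = 794
  H-H: 2 × 452 = 904
  Σ(broken) = 2562 kJ
Bonds formed (products):
  C-C: 1 × 355 = 355
  C-H: 6 × 397 = 2382
  Σ(formed) = 2737 kJ
ΔH = Σ(broken) − Σ(formed) = 2562 − 2737 = −175 kJ
For 4× the reaction as written: 4 × (−175) = −700 kJ

ΔH = −700 kJ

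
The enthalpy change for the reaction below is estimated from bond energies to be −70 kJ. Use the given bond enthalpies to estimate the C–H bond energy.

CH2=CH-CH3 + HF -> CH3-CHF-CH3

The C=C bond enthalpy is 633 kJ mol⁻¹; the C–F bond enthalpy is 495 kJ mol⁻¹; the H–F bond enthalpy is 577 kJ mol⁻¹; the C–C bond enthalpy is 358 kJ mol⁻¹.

D(C–H) ≈ 427 kJ/mol

Let D be the C–H bond energy.
Σ(broken) = 1×358 + 6×D + 1×633 + 1×577 = 1568 + 6D
Σ(formed) = 2×358 + 1×495 + 7×D = 1211 + 7D
ΔH = Σ(broken) − Σ(formed) = (1568 + 6D) − (1211 + 7D) = +357 − D
Setting this equal to −70 kJ gives D = 427 kJ/mol.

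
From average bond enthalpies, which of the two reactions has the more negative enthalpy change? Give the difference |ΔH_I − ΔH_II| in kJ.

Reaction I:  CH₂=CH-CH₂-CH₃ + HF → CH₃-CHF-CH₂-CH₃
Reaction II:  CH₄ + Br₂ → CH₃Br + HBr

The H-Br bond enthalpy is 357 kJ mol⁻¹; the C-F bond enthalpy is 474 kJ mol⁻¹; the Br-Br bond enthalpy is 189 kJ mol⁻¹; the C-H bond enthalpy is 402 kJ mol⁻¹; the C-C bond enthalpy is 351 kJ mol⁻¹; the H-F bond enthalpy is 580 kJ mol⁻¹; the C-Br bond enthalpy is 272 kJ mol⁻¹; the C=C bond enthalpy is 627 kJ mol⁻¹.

Reaction I:
  Bonds broken (reactants):
    C-C: 2 × 351 = 702
    C-H: 8 × 402 = 3216
    C=C: 1 × 627 = 627
    H-F: 1 × 580 = 580
    Σ(broken) = 5125 kJ
  Bonds formed (products):
    C-C: 3 × 351 = 1053
    C-F: 1 × 474 = 474
    C-H: 9 × 402 = 3618
    Σ(formed) = 5145 kJ
  ΔH_I = 5125 − 5145 = −20 kJ
Reaction II:
  Bonds broken (reactants):
    Br-Br: 1 × 189 = 189
    C-H: 4 × 402 = 1608
    Σ(broken) = 1797 kJ
  Bonds formed (products):
    C-Br: 1 × 272 = 272
    C-H: 3 × 402 = 1206
    H-Br: 1 × 357 = 357
    Σ(formed) = 1835 kJ
  ΔH_II = 1797 − 1835 = −38 kJ
ΔH_I − ΔH_II = +18 kJ, so reaction II has the more negative ΔH; |ΔH_I − ΔH_II| = 18 kJ.

Reaction II, by 18 kJ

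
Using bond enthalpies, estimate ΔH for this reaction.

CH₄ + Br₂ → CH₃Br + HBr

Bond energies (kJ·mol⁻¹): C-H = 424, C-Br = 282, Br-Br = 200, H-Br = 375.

Bonds broken (reactants):
  Br-Br: 1 × 200 = 200
  C-H: 4 × 424 = 1696
  Σ(broken) = 1896 kJ
Bonds formed (products):
  C-Br: 1 × 282 = 282
  C-H: 3 × 424 = 1272
  H-Br: 1 × 375 = 375
  Σ(formed) = 1929 kJ
ΔH = Σ(broken) − Σ(formed) = 1896 − 1929 = −33 kJ

ΔH ≈ −33 kJ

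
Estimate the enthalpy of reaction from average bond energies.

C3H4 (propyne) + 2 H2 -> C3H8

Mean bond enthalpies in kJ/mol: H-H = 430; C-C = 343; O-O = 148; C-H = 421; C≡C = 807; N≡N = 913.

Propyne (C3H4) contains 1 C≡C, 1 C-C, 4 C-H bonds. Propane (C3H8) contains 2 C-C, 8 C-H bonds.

Bonds broken (reactants):
  C≡C: 1 × 807 = 807
  C-C: 1 × 343 = 343
  C-H: 4 × 421 = 1684
  H-H: 2 × 430 = 860
  Σ(broken) = 3694 kJ
Bonds formed (products):
  C-C: 2 × 343 = 686
  C-H: 8 × 421 = 3368
  Σ(formed) = 4054 kJ
ΔH = Σ(broken) − Σ(formed) = 3694 − 4054 = −360 kJ

ΔH ≈ −360 kJ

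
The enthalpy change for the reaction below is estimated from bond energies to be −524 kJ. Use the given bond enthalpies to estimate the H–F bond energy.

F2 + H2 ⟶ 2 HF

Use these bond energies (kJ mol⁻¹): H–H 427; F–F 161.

Let D be the H–F bond energy.
Σ(broken) = 1×161 + 1×427 = 588
Σ(formed) = 2×D = 2D
ΔH = Σ(broken) − Σ(formed) = (588) − (2D) = +588 − 2D
Setting this equal to −524 kJ gives 2D = 1112, so D = 556 kJ/mol.

D(H–F) ≈ 556 kJ/mol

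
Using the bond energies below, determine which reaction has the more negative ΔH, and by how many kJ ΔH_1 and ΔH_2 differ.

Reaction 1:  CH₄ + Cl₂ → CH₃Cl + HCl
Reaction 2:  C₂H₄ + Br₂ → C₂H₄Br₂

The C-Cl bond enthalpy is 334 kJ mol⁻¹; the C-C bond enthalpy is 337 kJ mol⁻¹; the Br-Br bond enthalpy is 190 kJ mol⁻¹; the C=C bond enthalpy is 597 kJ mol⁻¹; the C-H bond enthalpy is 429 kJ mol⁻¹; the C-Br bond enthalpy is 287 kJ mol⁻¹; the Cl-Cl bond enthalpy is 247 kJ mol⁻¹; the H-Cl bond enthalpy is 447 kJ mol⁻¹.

Reaction 1:
  Bonds broken (reactants):
    C-H: 4 × 429 = 1716
    Cl-Cl: 1 × 247 = 247
    Σ(broken) = 1963 kJ
  Bonds formed (products):
    C-Cl: 1 × 334 = 334
    C-H: 3 × 429 = 1287
    H-Cl: 1 × 447 = 447
    Σ(formed) = 2068 kJ
  ΔH_1 = 1963 − 2068 = −105 kJ
Reaction 2:
  Bonds broken (reactants):
    Br-Br: 1 × 190 = 190
    C-H: 4 × 429 = 1716
    C=C: 1 × 597 = 597
    Σ(broken) = 2503 kJ
  Bonds formed (products):
    C-Br: 2 × 287 = 574
    C-C: 1 × 337 = 337
    C-H: 4 × 429 = 1716
    Σ(formed) = 2627 kJ
  ΔH_2 = 2503 − 2627 = −124 kJ
ΔH_1 − ΔH_2 = +19 kJ, so reaction 2 has the more negative ΔH; |ΔH_1 − ΔH_2| = 19 kJ.

Reaction 2, by 19 kJ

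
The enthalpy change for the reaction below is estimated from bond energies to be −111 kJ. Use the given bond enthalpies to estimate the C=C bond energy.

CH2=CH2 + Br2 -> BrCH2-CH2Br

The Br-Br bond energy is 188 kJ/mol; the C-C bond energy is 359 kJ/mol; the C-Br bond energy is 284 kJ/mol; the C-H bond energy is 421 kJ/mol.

Let D be the C=C bond energy.
Σ(broken) = 1×188 + 4×421 + 1×D = 1872 + D
Σ(formed) = 2×284 + 1×359 + 4×421 = 2611
ΔH = Σ(broken) − Σ(formed) = (1872 + D) − (2611) = −739 + D
Setting this equal to −111 kJ gives D = 628 kJ/mol.

D(C=C) ≈ 628 kJ/mol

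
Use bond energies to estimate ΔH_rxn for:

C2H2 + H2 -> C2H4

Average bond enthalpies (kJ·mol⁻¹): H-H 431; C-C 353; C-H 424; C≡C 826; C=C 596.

ΔH ≈ −187 kJ

Bonds broken (reactants):
  C≡C: 1 × 826 = 826
  C-H: 2 × 424 = 848
  H-H: 1 × 431 = 431
  Σ(broken) = 2105 kJ
Bonds formed (products):
  C-H: 4 × 424 = 1696
  C=C: 1 × 596 = 596
  Σ(formed) = 2292 kJ
ΔH = Σ(broken) − Σ(formed) = 2105 − 2292 = −187 kJ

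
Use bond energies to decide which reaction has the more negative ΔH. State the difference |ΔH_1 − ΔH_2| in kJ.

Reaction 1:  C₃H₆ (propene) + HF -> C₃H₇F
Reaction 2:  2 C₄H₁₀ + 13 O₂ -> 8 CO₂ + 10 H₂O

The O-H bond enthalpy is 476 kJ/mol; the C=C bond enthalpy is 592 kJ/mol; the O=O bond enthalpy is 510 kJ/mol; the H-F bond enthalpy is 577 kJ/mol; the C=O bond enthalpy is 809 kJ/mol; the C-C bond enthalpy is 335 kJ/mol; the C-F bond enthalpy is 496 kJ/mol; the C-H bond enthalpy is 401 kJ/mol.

Reaction 1:
  Bonds broken (reactants):
    C-C: 1 × 335 = 335
    C-H: 6 × 401 = 2406
    C=C: 1 × 592 = 592
    H-F: 1 × 577 = 577
    Σ(broken) = 3910 kJ
  Bonds formed (products):
    C-C: 2 × 335 = 670
    C-F: 1 × 496 = 496
    C-H: 7 × 401 = 2807
    Σ(formed) = 3973 kJ
  ΔH_1 = 3910 − 3973 = −63 kJ
Reaction 2:
  Bonds broken (reactants):
    C-C: 6 × 335 = 2010
    C-H: 20 × 401 = 8020
    O=O: 13 × 510 = 6630
    Σ(broken) = 16660 kJ
  Bonds formed (products):
    C=O: 16 × 809 = 12944
    O-H: 20 × 476 = 9520
    Σ(formed) = 22464 kJ
  ΔH_2 = 16660 − 22464 = −5804 kJ
ΔH_1 − ΔH_2 = +5741 kJ, so reaction 2 has the more negative ΔH; |ΔH_1 − ΔH_2| = 5741 kJ.

Reaction 2, by 5741 kJ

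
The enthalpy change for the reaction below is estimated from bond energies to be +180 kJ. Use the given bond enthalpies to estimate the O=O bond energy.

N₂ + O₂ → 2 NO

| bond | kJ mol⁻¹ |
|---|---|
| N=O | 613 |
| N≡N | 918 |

Let D be the O=O bond energy.
Σ(broken) = 1×918 + 1×D = 918 + D
Σ(formed) = 2×613 = 1226
ΔH = Σ(broken) − Σ(formed) = (918 + D) − (1226) = −308 + D
Setting this equal to +180 kJ gives D = 488 kJ/mol.

D(O=O) ≈ 488 kJ/mol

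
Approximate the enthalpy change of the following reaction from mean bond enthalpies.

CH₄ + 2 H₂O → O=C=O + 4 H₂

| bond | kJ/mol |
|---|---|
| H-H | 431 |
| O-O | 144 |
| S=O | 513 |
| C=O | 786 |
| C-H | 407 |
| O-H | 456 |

Bonds broken (reactants):
  C-H: 4 × 407 = 1628
  O-H: 4 × 456 = 1824
  Σ(broken) = 3452 kJ
Bonds formed (products):
  C=O: 2 × 786 = 1572
  H-H: 4 × 431 = 1724
  Σ(formed) = 3296 kJ
ΔH = Σ(broken) − Σ(formed) = 3452 − 3296 = +156 kJ

ΔH ≈ +156 kJ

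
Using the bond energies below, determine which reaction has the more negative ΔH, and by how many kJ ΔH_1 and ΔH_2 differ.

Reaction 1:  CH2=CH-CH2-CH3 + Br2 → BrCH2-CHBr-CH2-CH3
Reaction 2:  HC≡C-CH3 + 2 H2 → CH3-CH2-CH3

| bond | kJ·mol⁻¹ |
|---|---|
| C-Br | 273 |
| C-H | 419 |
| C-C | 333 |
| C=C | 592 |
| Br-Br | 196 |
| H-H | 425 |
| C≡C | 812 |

Reaction 1:
  Bonds broken (reactants):
    Br-Br: 1 × 196 = 196
    C-C: 2 × 333 = 666
    C-H: 8 × 419 = 3352
    C=C: 1 × 592 = 592
    Σ(broken) = 4806 kJ
  Bonds formed (products):
    C-Br: 2 × 273 = 546
    C-C: 3 × 333 = 999
    C-H: 8 × 419 = 3352
    Σ(formed) = 4897 kJ
  ΔH_1 = 4806 − 4897 = −91 kJ
Reaction 2:
  Bonds broken (reactants):
    C≡C: 1 × 812 = 812
    C-C: 1 × 333 = 333
    C-H: 4 × 419 = 1676
    H-H: 2 × 425 = 850
    Σ(broken) = 3671 kJ
  Bonds formed (products):
    C-C: 2 × 333 = 666
    C-H: 8 × 419 = 3352
    Σ(formed) = 4018 kJ
  ΔH_2 = 3671 − 4018 = −347 kJ
ΔH_1 − ΔH_2 = +256 kJ, so reaction 2 has the more negative ΔH; |ΔH_1 − ΔH_2| = 256 kJ.

Reaction 2, by 256 kJ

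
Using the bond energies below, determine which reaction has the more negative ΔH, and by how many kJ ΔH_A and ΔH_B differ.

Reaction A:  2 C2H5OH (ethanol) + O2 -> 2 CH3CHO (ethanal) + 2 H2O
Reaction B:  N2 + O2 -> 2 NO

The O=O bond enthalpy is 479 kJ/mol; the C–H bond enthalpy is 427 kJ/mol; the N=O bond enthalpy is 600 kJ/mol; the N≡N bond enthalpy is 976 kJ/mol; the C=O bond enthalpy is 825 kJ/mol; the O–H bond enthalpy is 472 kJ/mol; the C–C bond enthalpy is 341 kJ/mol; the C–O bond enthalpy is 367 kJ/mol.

Reaction A:
  Bonds broken (reactants):
    C–C: 2 × 341 = 682
    C–H: 10 × 427 = 4270
    C–O: 2 × 367 = 734
    O–H: 2 × 472 = 944
    O=O: 1 × 479 = 479
    Σ(broken) = 7109 kJ
  Bonds formed (products):
    C–C: 2 × 341 = 682
    C–H: 8 × 427 = 3416
    C=O: 2 × 825 = 1650
    O–H: 4 × 472 = 1888
    Σ(formed) = 7636 kJ
  ΔH_A = 7109 − 7636 = −527 kJ
Reaction B:
  Bonds broken (reactants):
    N≡N: 1 × 976 = 976
    O=O: 1 × 479 = 479
    Σ(broken) = 1455 kJ
  Bonds formed (products):
    N=O: 2 × 600 = 1200
    Σ(formed) = 1200 kJ
  ΔH_B = 1455 − 1200 = +255 kJ
ΔH_A − ΔH_B = −782 kJ, so reaction A has the more negative ΔH; |ΔH_A − ΔH_B| = 782 kJ.

Reaction A, by 782 kJ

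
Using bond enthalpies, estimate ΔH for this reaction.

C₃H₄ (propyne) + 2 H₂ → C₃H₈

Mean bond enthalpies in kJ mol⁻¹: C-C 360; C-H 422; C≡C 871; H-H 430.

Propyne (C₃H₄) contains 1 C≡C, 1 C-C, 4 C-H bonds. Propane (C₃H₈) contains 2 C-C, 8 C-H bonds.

Bonds broken (reactants):
  C≡C: 1 × 871 = 871
  C-C: 1 × 360 = 360
  C-H: 4 × 422 = 1688
  H-H: 2 × 430 = 860
  Σ(broken) = 3779 kJ
Bonds formed (products):
  C-C: 2 × 360 = 720
  C-H: 8 × 422 = 3376
  Σ(formed) = 4096 kJ
ΔH = Σ(broken) − Σ(formed) = 3779 − 4096 = −317 kJ

ΔH ≈ −317 kJ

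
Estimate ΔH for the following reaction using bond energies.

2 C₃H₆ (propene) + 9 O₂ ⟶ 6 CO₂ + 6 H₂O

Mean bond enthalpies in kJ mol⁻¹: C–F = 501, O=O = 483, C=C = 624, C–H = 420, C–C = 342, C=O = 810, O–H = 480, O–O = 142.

ΔH ≈ −4161 kJ

Bonds broken (reactants):
  C–C: 2 × 342 = 684
  C–H: 12 × 420 = 5040
  C=C: 2 × 624 = 1248
  O=O: 9 × 483 = 4347
  Σ(broken) = 11319 kJ
Bonds formed (products):
  C=O: 12 × 810 = 9720
  O–H: 12 × 480 = 5760
  Σ(formed) = 15480 kJ
ΔH = Σ(broken) − Σ(formed) = 11319 − 15480 = −4161 kJ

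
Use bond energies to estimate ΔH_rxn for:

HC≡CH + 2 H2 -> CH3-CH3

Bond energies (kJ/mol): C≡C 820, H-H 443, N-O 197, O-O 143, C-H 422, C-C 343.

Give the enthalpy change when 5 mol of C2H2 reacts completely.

ΔH = −1625 kJ

Bonds broken (reactants):
  C≡C: 1 × 820 = 820
  C-H: 2 × 422 = 844
  H-H: 2 × 443 = 886
  Σ(broken) = 2550 kJ
Bonds formed (products):
  C-C: 1 × 343 = 343
  C-H: 6 × 422 = 2532
  Σ(formed) = 2875 kJ
ΔH = Σ(broken) − Σ(formed) = 2550 − 2875 = −325 kJ
For 5× the reaction as written: 5 × (−325) = −1625 kJ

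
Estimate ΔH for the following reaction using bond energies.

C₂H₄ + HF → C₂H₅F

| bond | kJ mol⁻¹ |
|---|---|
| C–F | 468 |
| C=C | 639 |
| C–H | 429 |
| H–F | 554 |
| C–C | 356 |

ΔH ≈ −60 kJ

Bonds broken (reactants):
  C–H: 4 × 429 = 1716
  C=C: 1 × 639 = 639
  H–F: 1 × 554 = 554
  Σ(broken) = 2909 kJ
Bonds formed (products):
  C–C: 1 × 356 = 356
  C–F: 1 × 468 = 468
  C–H: 5 × 429 = 2145
  Σ(formed) = 2969 kJ
ΔH = Σ(broken) − Σ(formed) = 2909 − 2969 = −60 kJ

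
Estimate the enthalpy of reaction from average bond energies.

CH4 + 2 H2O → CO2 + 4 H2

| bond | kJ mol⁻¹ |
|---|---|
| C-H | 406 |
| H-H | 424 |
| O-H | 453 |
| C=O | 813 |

ΔH ≈ +114 kJ

Bonds broken (reactants):
  C-H: 4 × 406 = 1624
  O-H: 4 × 453 = 1812
  Σ(broken) = 3436 kJ
Bonds formed (products):
  C=O: 2 × 813 = 1626
  H-H: 4 × 424 = 1696
  Σ(formed) = 3322 kJ
ΔH = Σ(broken) − Σ(formed) = 3436 − 3322 = +114 kJ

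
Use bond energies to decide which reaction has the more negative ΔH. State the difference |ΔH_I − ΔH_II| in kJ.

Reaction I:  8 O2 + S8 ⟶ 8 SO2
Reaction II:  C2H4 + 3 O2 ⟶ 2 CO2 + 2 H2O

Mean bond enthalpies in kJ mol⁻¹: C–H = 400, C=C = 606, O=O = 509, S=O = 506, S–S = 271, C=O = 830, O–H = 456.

Reaction I:
  Bonds broken (reactants):
    O=O: 8 × 509 = 4072
    S–S: 8 × 271 = 2168
    Σ(broken) = 6240 kJ
  Bonds formed (products):
    S=O: 16 × 506 = 8096
    Σ(formed) = 8096 kJ
  ΔH_I = 6240 − 8096 = −1856 kJ
Reaction II:
  Bonds broken (reactants):
    C–H: 4 × 400 = 1600
    C=C: 1 × 606 = 606
    O=O: 3 × 509 = 1527
    Σ(broken) = 3733 kJ
  Bonds formed (products):
    C=O: 4 × 830 = 3320
    O–H: 4 × 456 = 1824
    Σ(formed) = 5144 kJ
  ΔH_II = 3733 − 5144 = −1411 kJ
ΔH_I − ΔH_II = −445 kJ, so reaction I has the more negative ΔH; |ΔH_I − ΔH_II| = 445 kJ.

Reaction I, by 445 kJ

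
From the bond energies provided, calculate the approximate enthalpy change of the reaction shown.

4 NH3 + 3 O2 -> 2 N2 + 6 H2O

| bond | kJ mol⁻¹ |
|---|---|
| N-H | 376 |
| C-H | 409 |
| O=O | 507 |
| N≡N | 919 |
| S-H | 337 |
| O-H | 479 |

Bonds broken (reactants):
  N-H: 12 × 376 = 4512
  O=O: 3 × 507 = 1521
  Σ(broken) = 6033 kJ
Bonds formed (products):
  N≡N: 2 × 919 = 1838
  O-H: 12 × 479 = 5748
  Σ(formed) = 7586 kJ
ΔH = Σ(broken) − Σ(formed) = 6033 − 7586 = −1553 kJ

ΔH ≈ −1553 kJ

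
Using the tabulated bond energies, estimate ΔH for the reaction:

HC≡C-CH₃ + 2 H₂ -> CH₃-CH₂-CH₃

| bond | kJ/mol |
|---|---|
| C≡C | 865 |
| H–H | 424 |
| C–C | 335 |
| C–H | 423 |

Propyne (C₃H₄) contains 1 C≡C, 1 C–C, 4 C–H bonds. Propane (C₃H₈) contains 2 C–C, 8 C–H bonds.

ΔH ≈ −314 kJ

Bonds broken (reactants):
  C≡C: 1 × 865 = 865
  C–C: 1 × 335 = 335
  C–H: 4 × 423 = 1692
  H–H: 2 × 424 = 848
  Σ(broken) = 3740 kJ
Bonds formed (products):
  C–C: 2 × 335 = 670
  C–H: 8 × 423 = 3384
  Σ(formed) = 4054 kJ
ΔH = Σ(broken) − Σ(formed) = 3740 − 4054 = −314 kJ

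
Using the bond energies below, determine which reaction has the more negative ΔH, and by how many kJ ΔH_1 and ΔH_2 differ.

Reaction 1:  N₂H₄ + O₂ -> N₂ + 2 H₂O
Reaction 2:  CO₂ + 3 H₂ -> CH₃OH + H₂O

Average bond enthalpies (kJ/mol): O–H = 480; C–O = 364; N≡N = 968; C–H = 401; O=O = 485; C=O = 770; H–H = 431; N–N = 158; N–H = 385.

Reaction 1:
  Bonds broken (reactants):
    N–H: 4 × 385 = 1540
    N–N: 1 × 158 = 158
    O=O: 1 × 485 = 485
    Σ(broken) = 2183 kJ
  Bonds formed (products):
    N≡N: 1 × 968 = 968
    O–H: 4 × 480 = 1920
    Σ(formed) = 2888 kJ
  ΔH_1 = 2183 − 2888 = −705 kJ
Reaction 2:
  Bonds broken (reactants):
    C=O: 2 × 770 = 1540
    H–H: 3 × 431 = 1293
    Σ(broken) = 2833 kJ
  Bonds formed (products):
    C–H: 3 × 401 = 1203
    C–O: 1 × 364 = 364
    O–H: 3 × 480 = 1440
    Σ(formed) = 3007 kJ
  ΔH_2 = 2833 − 3007 = −174 kJ
ΔH_1 − ΔH_2 = −531 kJ, so reaction 1 has the more negative ΔH; |ΔH_1 − ΔH_2| = 531 kJ.

Reaction 1, by 531 kJ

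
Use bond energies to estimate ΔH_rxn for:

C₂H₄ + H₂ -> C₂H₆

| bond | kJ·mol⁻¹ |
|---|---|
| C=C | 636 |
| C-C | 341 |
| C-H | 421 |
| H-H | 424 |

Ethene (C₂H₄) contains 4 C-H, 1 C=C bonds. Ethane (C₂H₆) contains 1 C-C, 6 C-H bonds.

Bonds broken (reactants):
  C-H: 4 × 421 = 1684
  C=C: 1 × 636 = 636
  H-H: 1 × 424 = 424
  Σ(broken) = 2744 kJ
Bonds formed (products):
  C-C: 1 × 341 = 341
  C-H: 6 × 421 = 2526
  Σ(formed) = 2867 kJ
ΔH = Σ(broken) − Σ(formed) = 2744 − 2867 = −123 kJ

ΔH ≈ −123 kJ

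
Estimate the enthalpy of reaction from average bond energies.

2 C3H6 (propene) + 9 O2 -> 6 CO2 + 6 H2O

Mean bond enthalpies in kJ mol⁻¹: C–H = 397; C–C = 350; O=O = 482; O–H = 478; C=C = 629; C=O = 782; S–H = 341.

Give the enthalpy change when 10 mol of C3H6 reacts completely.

Bonds broken (reactants):
  C–C: 2 × 350 = 700
  C–H: 12 × 397 = 4764
  C=C: 2 × 629 = 1258
  O=O: 9 × 482 = 4338
  Σ(broken) = 11060 kJ
Bonds formed (products):
  C=O: 12 × 782 = 9384
  O–H: 12 × 478 = 5736
  Σ(formed) = 15120 kJ
ΔH = Σ(broken) − Σ(formed) = 11060 − 15120 = −4060 kJ
For 5× the reaction as written: 5 × (−4060) = −20300 kJ

ΔH = −20300 kJ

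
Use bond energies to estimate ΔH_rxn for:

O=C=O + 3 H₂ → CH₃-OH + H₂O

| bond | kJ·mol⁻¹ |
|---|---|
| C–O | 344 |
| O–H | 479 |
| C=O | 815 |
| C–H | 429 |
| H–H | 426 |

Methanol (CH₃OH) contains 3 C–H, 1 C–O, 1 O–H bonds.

ΔH ≈ −160 kJ

Bonds broken (reactants):
  C=O: 2 × 815 = 1630
  H–H: 3 × 426 = 1278
  Σ(broken) = 2908 kJ
Bonds formed (products):
  C–H: 3 × 429 = 1287
  C–O: 1 × 344 = 344
  O–H: 3 × 479 = 1437
  Σ(formed) = 3068 kJ
ΔH = Σ(broken) − Σ(formed) = 2908 − 3068 = −160 kJ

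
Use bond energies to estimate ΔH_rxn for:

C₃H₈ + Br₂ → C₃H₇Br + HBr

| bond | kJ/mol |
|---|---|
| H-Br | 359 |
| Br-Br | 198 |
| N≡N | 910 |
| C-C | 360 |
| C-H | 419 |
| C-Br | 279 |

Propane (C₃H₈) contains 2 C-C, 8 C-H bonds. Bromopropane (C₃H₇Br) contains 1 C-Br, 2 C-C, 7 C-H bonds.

Bonds broken (reactants):
  Br-Br: 1 × 198 = 198
  C-C: 2 × 360 = 720
  C-H: 8 × 419 = 3352
  Σ(broken) = 4270 kJ
Bonds formed (products):
  C-Br: 1 × 279 = 279
  C-C: 2 × 360 = 720
  C-H: 7 × 419 = 2933
  H-Br: 1 × 359 = 359
  Σ(formed) = 4291 kJ
ΔH = Σ(broken) − Σ(formed) = 4270 − 4291 = −21 kJ

ΔH ≈ −21 kJ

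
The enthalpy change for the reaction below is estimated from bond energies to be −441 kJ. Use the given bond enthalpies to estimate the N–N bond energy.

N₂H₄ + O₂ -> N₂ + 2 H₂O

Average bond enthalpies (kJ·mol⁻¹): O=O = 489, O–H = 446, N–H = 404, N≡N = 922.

Let D be the N–N bond energy.
Σ(broken) = 4×404 + 1×D + 1×489 = 2105 + D
Σ(formed) = 1×922 + 4×446 = 2706
ΔH = Σ(broken) − Σ(formed) = (2105 + D) − (2706) = −601 + D
Setting this equal to −441 kJ gives D = 160 kJ/mol.

D(N–N) ≈ 160 kJ/mol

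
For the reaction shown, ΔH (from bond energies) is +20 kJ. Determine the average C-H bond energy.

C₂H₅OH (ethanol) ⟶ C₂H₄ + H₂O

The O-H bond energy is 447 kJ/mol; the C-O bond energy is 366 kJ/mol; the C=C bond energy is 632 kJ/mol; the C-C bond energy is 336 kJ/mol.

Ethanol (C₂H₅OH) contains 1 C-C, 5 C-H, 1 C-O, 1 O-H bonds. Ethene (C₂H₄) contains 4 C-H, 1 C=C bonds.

Let D be the C-H bond energy.
Σ(broken) = 1×336 + 5×D + 1×366 + 1×447 = 1149 + 5D
Σ(formed) = 4×D + 1×632 + 2×447 = 1526 + 4D
ΔH = Σ(broken) − Σ(formed) = (1149 + 5D) − (1526 + 4D) = −377 + D
Setting this equal to +20 kJ gives D = 397 kJ/mol.

D(C-H) ≈ 397 kJ/mol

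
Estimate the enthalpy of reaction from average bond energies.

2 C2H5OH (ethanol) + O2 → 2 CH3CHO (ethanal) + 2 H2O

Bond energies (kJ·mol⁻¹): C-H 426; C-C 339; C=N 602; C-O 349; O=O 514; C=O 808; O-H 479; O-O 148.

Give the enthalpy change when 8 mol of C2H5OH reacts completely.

Bonds broken (reactants):
  C-C: 2 × 339 = 678
  C-H: 10 × 426 = 4260
  C-O: 2 × 349 = 698
  O-H: 2 × 479 = 958
  O=O: 1 × 514 = 514
  Σ(broken) = 7108 kJ
Bonds formed (products):
  C-C: 2 × 339 = 678
  C-H: 8 × 426 = 3408
  C=O: 2 × 808 = 1616
  O-H: 4 × 479 = 1916
  Σ(formed) = 7618 kJ
ΔH = Σ(broken) − Σ(formed) = 7108 − 7618 = −510 kJ
For 4× the reaction as written: 4 × (−510) = −2040 kJ

ΔH = −2040 kJ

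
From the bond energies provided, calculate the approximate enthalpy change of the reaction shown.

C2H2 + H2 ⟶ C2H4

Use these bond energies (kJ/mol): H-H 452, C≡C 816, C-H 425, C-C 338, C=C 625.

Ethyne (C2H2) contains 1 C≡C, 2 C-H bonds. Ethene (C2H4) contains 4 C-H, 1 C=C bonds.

ΔH ≈ −207 kJ

Bonds broken (reactants):
  C≡C: 1 × 816 = 816
  C-H: 2 × 425 = 850
  H-H: 1 × 452 = 452
  Σ(broken) = 2118 kJ
Bonds formed (products):
  C-H: 4 × 425 = 1700
  C=C: 1 × 625 = 625
  Σ(formed) = 2325 kJ
ΔH = Σ(broken) − Σ(formed) = 2118 − 2325 = −207 kJ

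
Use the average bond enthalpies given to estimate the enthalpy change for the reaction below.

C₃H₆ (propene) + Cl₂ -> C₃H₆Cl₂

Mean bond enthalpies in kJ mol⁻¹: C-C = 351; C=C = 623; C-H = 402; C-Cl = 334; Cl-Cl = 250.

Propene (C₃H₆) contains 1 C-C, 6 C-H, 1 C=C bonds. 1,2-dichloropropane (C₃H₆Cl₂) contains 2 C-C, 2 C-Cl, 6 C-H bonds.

Bonds broken (reactants):
  C-C: 1 × 351 = 351
  C-H: 6 × 402 = 2412
  C=C: 1 × 623 = 623
  Cl-Cl: 1 × 250 = 250
  Σ(broken) = 3636 kJ
Bonds formed (products):
  C-C: 2 × 351 = 702
  C-Cl: 2 × 334 = 668
  C-H: 6 × 402 = 2412
  Σ(formed) = 3782 kJ
ΔH = Σ(broken) − Σ(formed) = 3636 − 3782 = −146 kJ

ΔH ≈ −146 kJ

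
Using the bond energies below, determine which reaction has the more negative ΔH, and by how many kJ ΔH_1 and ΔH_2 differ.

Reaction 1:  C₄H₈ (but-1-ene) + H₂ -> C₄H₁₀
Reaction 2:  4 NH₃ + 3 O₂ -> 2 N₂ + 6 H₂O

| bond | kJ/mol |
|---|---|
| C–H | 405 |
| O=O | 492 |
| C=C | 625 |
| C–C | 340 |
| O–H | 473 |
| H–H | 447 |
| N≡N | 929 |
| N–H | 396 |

Reaction 1:
  Bonds broken (reactants):
    C–C: 2 × 340 = 680
    C–H: 8 × 405 = 3240
    C=C: 1 × 625 = 625
    H–H: 1 × 447 = 447
    Σ(broken) = 4992 kJ
  Bonds formed (products):
    C–C: 3 × 340 = 1020
    C–H: 10 × 405 = 4050
    Σ(formed) = 5070 kJ
  ΔH_1 = 4992 − 5070 = −78 kJ
Reaction 2:
  Bonds broken (reactants):
    N–H: 12 × 396 = 4752
    O=O: 3 × 492 = 1476
    Σ(broken) = 6228 kJ
  Bonds formed (products):
    N≡N: 2 × 929 = 1858
    O–H: 12 × 473 = 5676
    Σ(formed) = 7534 kJ
  ΔH_2 = 6228 − 7534 = −1306 kJ
ΔH_1 − ΔH_2 = +1228 kJ, so reaction 2 has the more negative ΔH; |ΔH_1 − ΔH_2| = 1228 kJ.

Reaction 2, by 1228 kJ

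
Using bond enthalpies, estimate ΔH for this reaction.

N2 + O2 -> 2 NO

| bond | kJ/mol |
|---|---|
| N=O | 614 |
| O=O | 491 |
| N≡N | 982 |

Bonds broken (reactants):
  N≡N: 1 × 982 = 982
  O=O: 1 × 491 = 491
  Σ(broken) = 1473 kJ
Bonds formed (products):
  N=O: 2 × 614 = 1228
  Σ(formed) = 1228 kJ
ΔH = Σ(broken) − Σ(formed) = 1473 − 1228 = +245 kJ

ΔH ≈ +245 kJ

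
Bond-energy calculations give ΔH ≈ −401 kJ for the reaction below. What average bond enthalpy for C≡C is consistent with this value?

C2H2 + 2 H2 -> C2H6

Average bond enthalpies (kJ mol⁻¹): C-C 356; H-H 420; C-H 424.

Let D be the C≡C bond energy.
Σ(broken) = 1×D + 2×424 + 2×420 = 1688 + D
Σ(formed) = 1×356 + 6×424 = 2900
ΔH = Σ(broken) − Σ(formed) = (1688 + D) − (2900) = −1212 + D
Setting this equal to −401 kJ gives D = 811 kJ/mol.

D(C≡C) ≈ 811 kJ/mol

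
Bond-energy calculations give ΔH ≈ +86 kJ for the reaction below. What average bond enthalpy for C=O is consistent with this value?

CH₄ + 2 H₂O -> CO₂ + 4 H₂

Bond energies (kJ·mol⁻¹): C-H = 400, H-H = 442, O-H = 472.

D(C=O) ≈ 817 kJ/mol

Let D be the C=O bond energy.
Σ(broken) = 4×400 + 4×472 = 3488
Σ(formed) = 2×D + 4×442 = 1768 + 2D
ΔH = Σ(broken) − Σ(formed) = (3488) − (1768 + 2D) = +1720 − 2D
Setting this equal to +86 kJ gives 2D = 1634, so D = 817 kJ/mol.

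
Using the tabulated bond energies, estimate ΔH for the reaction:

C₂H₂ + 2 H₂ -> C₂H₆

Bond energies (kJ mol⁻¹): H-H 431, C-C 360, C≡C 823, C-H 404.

ΔH ≈ −291 kJ

Bonds broken (reactants):
  C≡C: 1 × 823 = 823
  C-H: 2 × 404 = 808
  H-H: 2 × 431 = 862
  Σ(broken) = 2493 kJ
Bonds formed (products):
  C-C: 1 × 360 = 360
  C-H: 6 × 404 = 2424
  Σ(formed) = 2784 kJ
ΔH = Σ(broken) − Σ(formed) = 2493 − 2784 = −291 kJ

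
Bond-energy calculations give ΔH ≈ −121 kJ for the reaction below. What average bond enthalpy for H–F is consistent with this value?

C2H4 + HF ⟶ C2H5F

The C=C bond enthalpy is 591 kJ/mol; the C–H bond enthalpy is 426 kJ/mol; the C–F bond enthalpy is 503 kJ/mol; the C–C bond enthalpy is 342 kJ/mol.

D(H–F) ≈ 559 kJ/mol

Let D be the H–F bond energy.
Σ(broken) = 4×426 + 1×591 + 1×D = 2295 + D
Σ(formed) = 1×342 + 1×503 + 5×426 = 2975
ΔH = Σ(broken) − Σ(formed) = (2295 + D) − (2975) = −680 + D
Setting this equal to −121 kJ gives D = 559 kJ/mol.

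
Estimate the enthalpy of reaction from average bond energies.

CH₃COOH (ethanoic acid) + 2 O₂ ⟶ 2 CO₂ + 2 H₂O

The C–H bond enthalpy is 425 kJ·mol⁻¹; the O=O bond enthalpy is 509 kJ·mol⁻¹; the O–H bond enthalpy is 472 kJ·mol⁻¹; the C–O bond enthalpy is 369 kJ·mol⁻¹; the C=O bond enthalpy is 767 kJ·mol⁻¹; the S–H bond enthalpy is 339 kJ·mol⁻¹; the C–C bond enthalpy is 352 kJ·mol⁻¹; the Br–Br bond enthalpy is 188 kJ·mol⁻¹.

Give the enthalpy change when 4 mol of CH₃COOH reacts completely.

ΔH = −2812 kJ

Bonds broken (reactants):
  C–C: 1 × 352 = 352
  C–H: 3 × 425 = 1275
  C–O: 1 × 369 = 369
  C=O: 1 × 767 = 767
  O–H: 1 × 472 = 472
  O=O: 2 × 509 = 1018
  Σ(broken) = 4253 kJ
Bonds formed (products):
  C=O: 4 × 767 = 3068
  O–H: 4 × 472 = 1888
  Σ(formed) = 4956 kJ
ΔH = Σ(broken) − Σ(formed) = 4253 − 4956 = −703 kJ
For 4× the reaction as written: 4 × (−703) = −2812 kJ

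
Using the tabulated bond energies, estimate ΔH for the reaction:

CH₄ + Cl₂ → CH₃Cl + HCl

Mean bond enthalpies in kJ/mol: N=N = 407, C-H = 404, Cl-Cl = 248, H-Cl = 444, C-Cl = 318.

ΔH ≈ −110 kJ

Bonds broken (reactants):
  C-H: 4 × 404 = 1616
  Cl-Cl: 1 × 248 = 248
  Σ(broken) = 1864 kJ
Bonds formed (products):
  C-Cl: 1 × 318 = 318
  C-H: 3 × 404 = 1212
  H-Cl: 1 × 444 = 444
  Σ(formed) = 1974 kJ
ΔH = Σ(broken) − Σ(formed) = 1864 − 1974 = −110 kJ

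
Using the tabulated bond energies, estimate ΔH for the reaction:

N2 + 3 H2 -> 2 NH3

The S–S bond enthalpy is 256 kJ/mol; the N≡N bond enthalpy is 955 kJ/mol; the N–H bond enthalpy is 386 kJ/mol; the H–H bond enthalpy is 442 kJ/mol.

ΔH ≈ −35 kJ

Bonds broken (reactants):
  H–H: 3 × 442 = 1326
  N≡N: 1 × 955 = 955
  Σ(broken) = 2281 kJ
Bonds formed (products):
  N–H: 6 × 386 = 2316
  Σ(formed) = 2316 kJ
ΔH = Σ(broken) − Σ(formed) = 2281 − 2316 = −35 kJ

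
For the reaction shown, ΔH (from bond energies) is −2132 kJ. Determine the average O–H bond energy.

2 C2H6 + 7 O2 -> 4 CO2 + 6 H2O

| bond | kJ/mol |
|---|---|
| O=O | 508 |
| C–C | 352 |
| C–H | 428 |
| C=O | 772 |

D(O–H) ≈ 446 kJ/mol

Let D be the O–H bond energy.
Σ(broken) = 2×352 + 12×428 + 7×508 = 9396
Σ(formed) = 8×772 + 12×D = 6176 + 12D
ΔH = Σ(broken) − Σ(formed) = (9396) − (6176 + 12D) = +3220 − 12D
Setting this equal to −2132 kJ gives 12D = 5352, so D = 446 kJ/mol.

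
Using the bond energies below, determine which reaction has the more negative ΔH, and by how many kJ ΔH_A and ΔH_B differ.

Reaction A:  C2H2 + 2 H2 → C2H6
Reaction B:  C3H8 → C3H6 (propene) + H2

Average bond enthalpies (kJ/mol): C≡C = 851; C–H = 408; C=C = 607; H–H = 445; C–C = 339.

Reaction A, by 333 kJ

Reaction A:
  Bonds broken (reactants):
    C≡C: 1 × 851 = 851
    C–H: 2 × 408 = 816
    H–H: 2 × 445 = 890
    Σ(broken) = 2557 kJ
  Bonds formed (products):
    C–C: 1 × 339 = 339
    C–H: 6 × 408 = 2448
    Σ(formed) = 2787 kJ
  ΔH_A = 2557 − 2787 = −230 kJ
Reaction B:
  Bonds broken (reactants):
    C–C: 2 × 339 = 678
    C–H: 8 × 408 = 3264
    Σ(broken) = 3942 kJ
  Bonds formed (products):
    C–C: 1 × 339 = 339
    C–H: 6 × 408 = 2448
    C=C: 1 × 607 = 607
    H–H: 1 × 445 = 445
    Σ(formed) = 3839 kJ
  ΔH_B = 3942 − 3839 = +103 kJ
ΔH_A − ΔH_B = −333 kJ, so reaction A has the more negative ΔH; |ΔH_A − ΔH_B| = 333 kJ.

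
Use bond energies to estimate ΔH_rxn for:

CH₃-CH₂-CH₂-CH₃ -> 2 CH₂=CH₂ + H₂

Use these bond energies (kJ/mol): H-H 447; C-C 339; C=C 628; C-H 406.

Bonds broken (reactants):
  C-C: 3 × 339 = 1017
  C-H: 10 × 406 = 4060
  Σ(broken) = 5077 kJ
Bonds formed (products):
  C-H: 8 × 406 = 3248
  C=C: 2 × 628 = 1256
  H-H: 1 × 447 = 447
  Σ(formed) = 4951 kJ
ΔH = Σ(broken) − Σ(formed) = 5077 − 4951 = +126 kJ

ΔH ≈ +126 kJ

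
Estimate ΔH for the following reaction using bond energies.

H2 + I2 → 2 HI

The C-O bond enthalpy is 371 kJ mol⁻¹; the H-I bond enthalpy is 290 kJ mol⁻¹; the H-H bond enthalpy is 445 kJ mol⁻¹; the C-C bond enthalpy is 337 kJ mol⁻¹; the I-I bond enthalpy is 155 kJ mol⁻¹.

ΔH ≈ +20 kJ

Bonds broken (reactants):
  H-H: 1 × 445 = 445
  I-I: 1 × 155 = 155
  Σ(broken) = 600 kJ
Bonds formed (products):
  H-I: 2 × 290 = 580
  Σ(formed) = 580 kJ
ΔH = Σ(broken) − Σ(formed) = 600 − 580 = +20 kJ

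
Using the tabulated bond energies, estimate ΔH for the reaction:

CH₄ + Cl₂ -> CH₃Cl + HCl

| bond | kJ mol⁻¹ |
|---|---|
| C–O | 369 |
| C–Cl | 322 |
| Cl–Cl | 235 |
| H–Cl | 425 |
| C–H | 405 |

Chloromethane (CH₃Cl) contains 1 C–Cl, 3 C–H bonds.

ΔH ≈ −107 kJ

Bonds broken (reactants):
  C–H: 4 × 405 = 1620
  Cl–Cl: 1 × 235 = 235
  Σ(broken) = 1855 kJ
Bonds formed (products):
  C–Cl: 1 × 322 = 322
  C–H: 3 × 405 = 1215
  H–Cl: 1 × 425 = 425
  Σ(formed) = 1962 kJ
ΔH = Σ(broken) − Σ(formed) = 1855 − 1962 = −107 kJ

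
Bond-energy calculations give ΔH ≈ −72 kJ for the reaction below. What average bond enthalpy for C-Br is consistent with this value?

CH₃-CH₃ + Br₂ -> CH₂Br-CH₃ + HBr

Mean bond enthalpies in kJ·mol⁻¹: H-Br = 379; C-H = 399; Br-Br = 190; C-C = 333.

D(C-Br) ≈ 282 kJ/mol

Let D be the C-Br bond energy.
Σ(broken) = 1×190 + 1×333 + 6×399 = 2917
Σ(formed) = 1×D + 1×333 + 5×399 + 1×379 = 2707 + D
ΔH = Σ(broken) − Σ(formed) = (2917) − (2707 + D) = +210 − D
Setting this equal to −72 kJ gives D = 282 kJ/mol.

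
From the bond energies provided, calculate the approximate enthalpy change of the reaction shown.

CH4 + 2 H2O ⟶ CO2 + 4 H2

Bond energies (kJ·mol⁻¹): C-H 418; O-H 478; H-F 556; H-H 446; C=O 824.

Bonds broken (reactants):
  C-H: 4 × 418 = 1672
  O-H: 4 × 478 = 1912
  Σ(broken) = 3584 kJ
Bonds formed (products):
  C=O: 2 × 824 = 1648
  H-H: 4 × 446 = 1784
  Σ(formed) = 3432 kJ
ΔH = Σ(broken) − Σ(formed) = 3584 − 3432 = +152 kJ

ΔH ≈ +152 kJ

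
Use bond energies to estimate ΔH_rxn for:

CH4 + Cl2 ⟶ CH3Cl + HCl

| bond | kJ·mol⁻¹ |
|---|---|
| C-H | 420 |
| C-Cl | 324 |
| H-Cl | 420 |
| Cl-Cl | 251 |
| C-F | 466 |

ΔH ≈ −73 kJ

Bonds broken (reactants):
  C-H: 4 × 420 = 1680
  Cl-Cl: 1 × 251 = 251
  Σ(broken) = 1931 kJ
Bonds formed (products):
  C-Cl: 1 × 324 = 324
  C-H: 3 × 420 = 1260
  H-Cl: 1 × 420 = 420
  Σ(formed) = 2004 kJ
ΔH = Σ(broken) − Σ(formed) = 1931 − 2004 = −73 kJ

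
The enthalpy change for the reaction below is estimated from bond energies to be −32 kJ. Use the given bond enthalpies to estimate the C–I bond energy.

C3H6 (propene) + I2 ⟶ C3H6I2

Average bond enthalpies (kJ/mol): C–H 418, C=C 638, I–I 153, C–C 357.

D(C–I) ≈ 233 kJ/mol

Let D be the C–I bond energy.
Σ(broken) = 1×357 + 6×418 + 1×638 + 1×153 = 3656
Σ(formed) = 2×357 + 6×418 + 2×D = 3222 + 2D
ΔH = Σ(broken) − Σ(formed) = (3656) − (3222 + 2D) = +434 − 2D
Setting this equal to −32 kJ gives 2D = 466, so D = 233 kJ/mol.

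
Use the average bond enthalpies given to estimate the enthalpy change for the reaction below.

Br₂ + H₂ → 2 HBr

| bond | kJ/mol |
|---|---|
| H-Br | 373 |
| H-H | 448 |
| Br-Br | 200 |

ΔH ≈ −98 kJ

Bonds broken (reactants):
  Br-Br: 1 × 200 = 200
  H-H: 1 × 448 = 448
  Σ(broken) = 648 kJ
Bonds formed (products):
  H-Br: 2 × 373 = 746
  Σ(formed) = 746 kJ
ΔH = Σ(broken) − Σ(formed) = 648 − 746 = −98 kJ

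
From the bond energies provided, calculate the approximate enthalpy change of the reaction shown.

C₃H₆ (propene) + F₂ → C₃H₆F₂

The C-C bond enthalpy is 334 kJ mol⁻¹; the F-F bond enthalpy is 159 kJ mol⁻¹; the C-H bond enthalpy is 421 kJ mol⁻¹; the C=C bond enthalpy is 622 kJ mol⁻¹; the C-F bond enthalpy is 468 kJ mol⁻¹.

ΔH ≈ −489 kJ

Bonds broken (reactants):
  C-C: 1 × 334 = 334
  C-H: 6 × 421 = 2526
  C=C: 1 × 622 = 622
  F-F: 1 × 159 = 159
  Σ(broken) = 3641 kJ
Bonds formed (products):
  C-C: 2 × 334 = 668
  C-F: 2 × 468 = 936
  C-H: 6 × 421 = 2526
  Σ(formed) = 4130 kJ
ΔH = Σ(broken) − Σ(formed) = 3641 − 4130 = −489 kJ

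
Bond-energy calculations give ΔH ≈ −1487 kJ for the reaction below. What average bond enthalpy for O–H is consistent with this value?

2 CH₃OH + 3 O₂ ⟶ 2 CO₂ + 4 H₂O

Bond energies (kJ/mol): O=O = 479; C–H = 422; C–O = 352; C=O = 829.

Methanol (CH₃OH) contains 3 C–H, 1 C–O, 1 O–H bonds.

D(O–H) ≈ 474 kJ/mol

Let D be the O–H bond energy.
Σ(broken) = 6×422 + 2×352 + 2×D + 3×479 = 4673 + 2D
Σ(formed) = 4×829 + 8×D = 3316 + 8D
ΔH = Σ(broken) − Σ(formed) = (4673 + 2D) − (3316 + 8D) = +1357 − 6D
Setting this equal to −1487 kJ gives 6D = 2844, so D = 474 kJ/mol.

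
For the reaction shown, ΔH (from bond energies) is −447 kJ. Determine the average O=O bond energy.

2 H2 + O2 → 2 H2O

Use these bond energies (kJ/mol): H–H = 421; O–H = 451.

Let D be the O=O bond energy.
Σ(broken) = 2×421 + 1×D = 842 + D
Σ(formed) = 4×451 = 1804
ΔH = Σ(broken) − Σ(formed) = (842 + D) − (1804) = −962 + D
Setting this equal to −447 kJ gives D = 515 kJ/mol.

D(O=O) ≈ 515 kJ/mol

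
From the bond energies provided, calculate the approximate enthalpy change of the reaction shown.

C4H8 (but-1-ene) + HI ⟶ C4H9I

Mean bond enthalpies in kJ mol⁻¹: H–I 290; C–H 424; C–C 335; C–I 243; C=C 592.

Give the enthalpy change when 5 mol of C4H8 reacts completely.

ΔH = −600 kJ

Bonds broken (reactants):
  C–C: 2 × 335 = 670
  C–H: 8 × 424 = 3392
  C=C: 1 × 592 = 592
  H–I: 1 × 290 = 290
  Σ(broken) = 4944 kJ
Bonds formed (products):
  C–C: 3 × 335 = 1005
  C–H: 9 × 424 = 3816
  C–I: 1 × 243 = 243
  Σ(formed) = 5064 kJ
ΔH = Σ(broken) − Σ(formed) = 4944 − 5064 = −120 kJ
For 5× the reaction as written: 5 × (−120) = −600 kJ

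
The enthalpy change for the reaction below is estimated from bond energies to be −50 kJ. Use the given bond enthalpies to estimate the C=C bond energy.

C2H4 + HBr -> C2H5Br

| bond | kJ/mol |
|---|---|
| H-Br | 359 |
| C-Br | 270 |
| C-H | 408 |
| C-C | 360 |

D(C=C) ≈ 629 kJ/mol

Let D be the C=C bond energy.
Σ(broken) = 4×408 + 1×D + 1×359 = 1991 + D
Σ(formed) = 1×270 + 1×360 + 5×408 = 2670
ΔH = Σ(broken) − Σ(formed) = (1991 + D) − (2670) = −679 + D
Setting this equal to −50 kJ gives D = 629 kJ/mol.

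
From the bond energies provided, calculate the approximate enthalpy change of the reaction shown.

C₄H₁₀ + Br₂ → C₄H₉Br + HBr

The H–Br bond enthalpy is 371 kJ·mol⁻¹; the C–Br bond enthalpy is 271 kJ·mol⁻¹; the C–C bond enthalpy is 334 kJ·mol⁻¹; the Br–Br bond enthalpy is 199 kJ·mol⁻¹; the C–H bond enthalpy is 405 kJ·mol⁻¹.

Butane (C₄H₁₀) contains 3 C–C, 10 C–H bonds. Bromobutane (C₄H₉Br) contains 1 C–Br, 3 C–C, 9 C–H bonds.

ΔH ≈ −38 kJ

Bonds broken (reactants):
  Br–Br: 1 × 199 = 199
  C–C: 3 × 334 = 1002
  C–H: 10 × 405 = 4050
  Σ(broken) = 5251 kJ
Bonds formed (products):
  C–Br: 1 × 271 = 271
  C–C: 3 × 334 = 1002
  C–H: 9 × 405 = 3645
  H–Br: 1 × 371 = 371
  Σ(formed) = 5289 kJ
ΔH = Σ(broken) − Σ(formed) = 5251 − 5289 = −38 kJ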